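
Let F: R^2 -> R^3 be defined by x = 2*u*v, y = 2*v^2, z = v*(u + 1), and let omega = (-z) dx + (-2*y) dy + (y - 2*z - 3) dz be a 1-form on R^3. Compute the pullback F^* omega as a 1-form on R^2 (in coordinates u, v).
F^* omega = (v*(-4*u*v + 2*v^2 - 4*v - 3)) du + (-4*u^2*v + 2*u*v^2 - 6*u*v - 3*u - 16*v^3 + 2*v^2 - 2*v - 3) dv

Using F^*(f dg) = (f ∘ F) d(g ∘ F), substitute each coordinate x_i by F_i(u, v) in f_i, and replace dx_i by d F_i = (∂F_i/∂u) du + (∂F_i/∂v) dv.
  For the x component: f_1(F) = v*(-u - 1); d F_1 = (2*v) du + (2*u) dv
  For the y component: f_2(F) = -4*v^2; d F_2 = (0) du + (4*v) dv
  For the z component: f_3(F) = -2*u*v + 2*v^2 - 2*v - 3; d F_3 = (v) du + (u + 1) dv
Combining and collecting du, dv coefficients:
  coeff of du: v*(-4*u*v + 2*v^2 - 4*v - 3)
  coeff of dv: -4*u^2*v + 2*u*v^2 - 6*u*v - 3*u - 16*v^3 + 2*v^2 - 2*v - 3
F^* omega = (v*(-4*u*v + 2*v^2 - 4*v - 3)) du + (-4*u^2*v + 2*u*v^2 - 6*u*v - 3*u - 16*v^3 + 2*v^2 - 2*v - 3) dv.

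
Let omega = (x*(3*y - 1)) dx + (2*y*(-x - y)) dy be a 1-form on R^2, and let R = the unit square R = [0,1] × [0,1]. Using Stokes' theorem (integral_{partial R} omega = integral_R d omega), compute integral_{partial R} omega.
integral_(partial R) omega = -5/2

Stokes: integral_partial_R omega = integral_R d omega with d omega = (∂Q/∂x - ∂P/∂y) dx ∧ dy.
  ∂Q/∂x = -2*y
  ∂P/∂y = 3*x
  integrand = ∂Q/∂x - ∂P/∂y = -3*x - 2*y.
Integrating over R: integral_0^1 integral_0^1 (-3*x - 2*y) dx dy = -5/2.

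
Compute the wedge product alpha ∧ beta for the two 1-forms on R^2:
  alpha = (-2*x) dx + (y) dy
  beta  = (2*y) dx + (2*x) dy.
alpha ∧ beta = (-4*x^2 - 2*y^2) dx ∧ dy

Distribute the wedge, using dx_i ∧ dx_j = -dx_j ∧ dx_i and dx_i ∧ dx_i = 0. For each pair (i, j) with i < j, the coefficient of dx_i ∧ dx_j in alpha ∧ beta is (alpha_i * beta_j - alpha_j * beta_i). Collecting: alpha ∧ beta = (-4*x^2 - 2*y^2) dx ∧ dy.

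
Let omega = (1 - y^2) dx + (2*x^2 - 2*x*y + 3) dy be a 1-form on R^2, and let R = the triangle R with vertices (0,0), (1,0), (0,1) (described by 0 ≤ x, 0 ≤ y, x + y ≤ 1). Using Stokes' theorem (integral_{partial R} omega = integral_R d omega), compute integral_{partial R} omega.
integral_(partial R) omega = 2/3

Stokes: integral_partial_R omega = integral_R d omega with d omega = (∂Q/∂x - ∂P/∂y) dx ∧ dy.
  ∂Q/∂x = 4*x - 2*y
  ∂P/∂y = -2*y
  integrand = ∂Q/∂x - ∂P/∂y = 4*x.
Integrating over R: integral_0^1 integral_0^{1-x} (4*x) dy dx = 2/3.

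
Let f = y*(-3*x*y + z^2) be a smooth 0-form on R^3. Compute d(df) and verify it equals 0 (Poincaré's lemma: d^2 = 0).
d(df) = 0

Step 1: df = sum_i (∂f/∂x_i) dx_i = (-3*y^2) dx + (-6*x*y + z^2) dy + (2*y*z) dz.
Step 2: Apply d again. Using the 1-form formula, the coefficient of dx ∧ dy in d(df) is ∂^2 f/∂x ∂y - ∂^2 f/∂y ∂x = (-6*y) - (-6*y) = 0 (equality of mixed partials for smooth f).
Similarly for dx ∧ dz and dy ∧ dz — all coefficients vanish. So d(df) = 0.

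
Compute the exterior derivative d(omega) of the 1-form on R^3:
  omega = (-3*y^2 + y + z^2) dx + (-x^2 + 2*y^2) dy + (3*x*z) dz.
d(omega) = (-2*x + 6*y - 1) dx ∧ dy + (z) dx ∧ dz

For a 1-form omega = sum_i f_i dx_i, the exterior derivative is
  d(omega) = sum_{i < j} (∂f_j/∂x_i - ∂f_i/∂x_j) dx_i ∧ dx_j.
  coefficient of dx ∧ dy: ∂f_2/∂x - ∂f_1/∂y = ∂(-x^2 + 2*y^2)/∂x - ∂(-3*y^2 + y + z^2)/∂y = -2*x + 6*y - 1
  coefficient of dx ∧ dz: ∂f_3/∂x - ∂f_1/∂z = ∂(3*x*z)/∂x - ∂(-3*y^2 + y + z^2)/∂z = z
Assembling: d(omega) = (-2*x + 6*y - 1) dx ∧ dy + (z) dx ∧ dz.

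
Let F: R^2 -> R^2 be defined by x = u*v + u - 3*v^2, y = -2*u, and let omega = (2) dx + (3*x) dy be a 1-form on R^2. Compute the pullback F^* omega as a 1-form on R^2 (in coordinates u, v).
F^* omega = (-6*u*v - 6*u + 18*v^2 + 2*v + 2) du + (2*u - 12*v) dv

Using F^*(f dg) = (f ∘ F) d(g ∘ F), substitute each coordinate x_i by F_i(u, v) in f_i, and replace dx_i by d F_i = (∂F_i/∂u) du + (∂F_i/∂v) dv.
  For the x component: f_1(F) = 2; d F_1 = (v + 1) du + (u - 6*v) dv
  For the y component: f_2(F) = 3*u*v + 3*u - 9*v^2; d F_2 = (-2) du + (0) dv
Combining and collecting du, dv coefficients:
  coeff of du: -6*u*v - 6*u + 18*v^2 + 2*v + 2
  coeff of dv: 2*u - 12*v
F^* omega = (-6*u*v - 6*u + 18*v^2 + 2*v + 2) du + (2*u - 12*v) dv.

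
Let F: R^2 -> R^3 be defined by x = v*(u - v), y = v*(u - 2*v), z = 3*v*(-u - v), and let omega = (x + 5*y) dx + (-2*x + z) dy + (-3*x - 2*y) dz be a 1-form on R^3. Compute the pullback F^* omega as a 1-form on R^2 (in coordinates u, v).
F^* omega = (v^2*(16*u - 33*v)) du + (v*(16*u^2 + 5*u*v - 16*v^2)) dv

Using F^*(f dg) = (f ∘ F) d(g ∘ F), substitute each coordinate x_i by F_i(u, v) in f_i, and replace dx_i by d F_i = (∂F_i/∂u) du + (∂F_i/∂v) dv.
  For the x component: f_1(F) = v*(6*u - 11*v); d F_1 = (v) du + (u - 2*v) dv
  For the y component: f_2(F) = v*(-5*u - v); d F_2 = (v) du + (u - 4*v) dv
  For the z component: f_3(F) = v*(-5*u + 7*v); d F_3 = (-3*v) du + (-3*u - 6*v) dv
Combining and collecting du, dv coefficients:
  coeff of du: v^2*(16*u - 33*v)
  coeff of dv: v*(16*u^2 + 5*u*v - 16*v^2)
F^* omega = (v^2*(16*u - 33*v)) du + (v*(16*u^2 + 5*u*v - 16*v^2)) dv.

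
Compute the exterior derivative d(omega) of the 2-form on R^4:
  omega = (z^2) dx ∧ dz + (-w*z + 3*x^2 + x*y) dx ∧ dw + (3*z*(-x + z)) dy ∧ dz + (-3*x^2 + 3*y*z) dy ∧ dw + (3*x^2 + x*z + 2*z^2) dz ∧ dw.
d(omega) = (-7*x) dx ∧ dy ∧ dw + (w + 6*x + z) dx ∧ dz ∧ dw + (-3*z) dx ∧ dy ∧ dz + (-3*y) dy ∧ dz ∧ dw

For a 2-form omega = sum_{i<j} g_{ij} dx_i ∧ dx_j, the exterior derivative is
  d(omega) = sum_{i<j} d(g_{ij}) ∧ dx_i ∧ dx_j = sum_{i<j, k} (∂g_{ij}/∂x_k) dx_k ∧ dx_i ∧ dx_j.
Expand each term, using dx_k ∧ dx_i ∧ dx_j = sgn(permutation) dx_{(a)} ∧ dx_{(b)} ∧ dx_{(c)} with (a < b < c) sorted:
  d(-w*z + 3*x^2 + x*y) includes (∂/∂y)(-w*z + 3*x^2 + x*y) dy = (x) dy, which multiplied by dx ∧ dw gives (-x) dx ∧ dy ∧ dw
  d(-w*z + 3*x^2 + x*y) includes (∂/∂z)(-w*z + 3*x^2 + x*y) dz = (-w) dz, which multiplied by dx ∧ dw gives (w) dx ∧ dz ∧ dw
  d(3*z*(-x + z)) includes (∂/∂x)(3*z*(-x + z)) dx = (-3*z) dx, which multiplied by dy ∧ dz gives (-3*z) dx ∧ dy ∧ dz
  d(-3*x^2 + 3*y*z) includes (∂/∂x)(-3*x^2 + 3*y*z) dx = (-6*x) dx, which multiplied by dy ∧ dw gives (-6*x) dx ∧ dy ∧ dw
  d(-3*x^2 + 3*y*z) includes (∂/∂z)(-3*x^2 + 3*y*z) dz = (3*y) dz, which multiplied by dy ∧ dw gives (-3*y) dy ∧ dz ∧ dw
  d(3*x^2 + x*z + 2*z^2) includes (∂/∂x)(3*x^2 + x*z + 2*z^2) dx = (6*x + z) dx, which multiplied by dz ∧ dw gives (6*x + z) dx ∧ dz ∧ dw
Collecting like 3-forms: d(omega) = (-7*x) dx ∧ dy ∧ dw + (w + 6*x + z) dx ∧ dz ∧ dw + (-3*z) dx ∧ dy ∧ dz + (-3*y) dy ∧ dz ∧ dw.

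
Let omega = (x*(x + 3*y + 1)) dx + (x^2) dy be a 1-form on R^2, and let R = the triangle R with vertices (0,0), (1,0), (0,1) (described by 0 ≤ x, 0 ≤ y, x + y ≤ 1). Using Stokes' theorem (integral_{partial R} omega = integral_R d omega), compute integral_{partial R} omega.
integral_(partial R) omega = -1/6

Stokes: integral_partial_R omega = integral_R d omega with d omega = (∂Q/∂x - ∂P/∂y) dx ∧ dy.
  ∂Q/∂x = 2*x
  ∂P/∂y = 3*x
  integrand = ∂Q/∂x - ∂P/∂y = -x.
Integrating over R: integral_0^1 integral_0^{1-x} (-x) dy dx = -1/6.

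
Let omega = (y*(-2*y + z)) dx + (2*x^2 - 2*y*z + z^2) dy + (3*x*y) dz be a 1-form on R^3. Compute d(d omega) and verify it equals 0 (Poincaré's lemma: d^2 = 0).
d(d omega) = 0

Step 1: d omega = sum_{i<j} (∂f_j/∂x_i - ∂f_i/∂x_j) dx_i ∧ dx_j:
  coeff of dx ∧ dy: 4*x + 4*y - z
  coeff of dx ∧ dz: 2*y
  coeff of dy ∧ dz: 3*x + 2*y - 2*z
Step 2: Apply d again to each 2-form coefficient. The only possible 3-form in R^3 is dx ∧ dy ∧ dz, with coefficient
  ∂(coeff of dy∧dz)/∂x - ∂(coeff of dx∧dz)/∂y + ∂(coeff of dx∧dy)/∂z
  = ∂/∂x (3*x + 2*y - 2*z) - ∂/∂y (2*y) + ∂/∂z (4*x + 4*y - z).
Each of these terms simplifies to sums of mixed partials that cancel in pairs. The result is 0 (by equality of mixed partials for smooth functions — Schwarz / Clairaut).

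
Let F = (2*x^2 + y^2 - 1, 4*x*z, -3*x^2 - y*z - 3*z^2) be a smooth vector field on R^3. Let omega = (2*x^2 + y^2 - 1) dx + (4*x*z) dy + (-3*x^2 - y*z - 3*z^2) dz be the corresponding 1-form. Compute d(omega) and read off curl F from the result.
d(omega) = (-4*x - z) dy ∧ dz + (6*x) dz ∧ dx + (-2*y + 4*z) dx ∧ dy; curl F = (-4*x - z, 6*x, -2*y + 4*z)

d omega = sum_{i<j} (∂f_j/∂x_i - ∂f_i/∂x_j) dx_i ∧ dx_j. Under the identification (dy ∧ dz, dz ∧ dx, dx ∧ dy) ↔ (e_x, e_y, e_z), the coefficients are exactly the components of curl F. Compute:
  ∂R/∂y - ∂Q/∂z = (-z) - (4*x) = -4*x - z
  ∂P/∂z - ∂R/∂x = (0) - (-6*x) = 6*x
  ∂Q/∂x - ∂P/∂y = (4*z) - (2*y) = -2*y + 4*z.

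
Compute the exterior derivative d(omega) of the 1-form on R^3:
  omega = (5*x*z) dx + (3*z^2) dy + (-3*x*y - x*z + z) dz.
d(omega) = (-5*x - 3*y - z) dx ∧ dz + (-3*x - 6*z) dy ∧ dz

For a 1-form omega = sum_i f_i dx_i, the exterior derivative is
  d(omega) = sum_{i < j} (∂f_j/∂x_i - ∂f_i/∂x_j) dx_i ∧ dx_j.
  coefficient of dx ∧ dz: ∂f_3/∂x - ∂f_1/∂z = ∂(-3*x*y - x*z + z)/∂x - ∂(5*x*z)/∂z = -5*x - 3*y - z
  coefficient of dy ∧ dz: ∂f_3/∂y - ∂f_2/∂z = ∂(-3*x*y - x*z + z)/∂y - ∂(3*z^2)/∂z = -3*x - 6*z
Assembling: d(omega) = (-5*x - 3*y - z) dx ∧ dz + (-3*x - 6*z) dy ∧ dz.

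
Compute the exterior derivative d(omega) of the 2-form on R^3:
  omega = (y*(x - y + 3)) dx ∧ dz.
d(omega) = (-x + 2*y - 3) dx ∧ dy ∧ dz

For a 2-form omega = sum_{i<j} g_{ij} dx_i ∧ dx_j, the exterior derivative is
  d(omega) = sum_{i<j} d(g_{ij}) ∧ dx_i ∧ dx_j = sum_{i<j, k} (∂g_{ij}/∂x_k) dx_k ∧ dx_i ∧ dx_j.
Expand each term, using dx_k ∧ dx_i ∧ dx_j = sgn(permutation) dx_{(a)} ∧ dx_{(b)} ∧ dx_{(c)} with (a < b < c) sorted:
  d(y*(x - y + 3)) includes (∂/∂y)(y*(x - y + 3)) dy = (x - 2*y + 3) dy, which multiplied by dx ∧ dz gives (-x + 2*y - 3) dx ∧ dy ∧ dz
Collecting like 3-forms: d(omega) = (-x + 2*y - 3) dx ∧ dy ∧ dz.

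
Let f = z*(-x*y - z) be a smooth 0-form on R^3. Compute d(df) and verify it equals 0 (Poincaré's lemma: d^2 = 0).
d(df) = 0

Step 1: df = sum_i (∂f/∂x_i) dx_i = (-y*z) dx + (-x*z) dy + (-x*y - 2*z) dz.
Step 2: Apply d again. Using the 1-form formula, the coefficient of dx ∧ dy in d(df) is ∂^2 f/∂x ∂y - ∂^2 f/∂y ∂x = (-z) - (-z) = 0 (equality of mixed partials for smooth f).
Similarly for dx ∧ dz and dy ∧ dz — all coefficients vanish. So d(df) = 0.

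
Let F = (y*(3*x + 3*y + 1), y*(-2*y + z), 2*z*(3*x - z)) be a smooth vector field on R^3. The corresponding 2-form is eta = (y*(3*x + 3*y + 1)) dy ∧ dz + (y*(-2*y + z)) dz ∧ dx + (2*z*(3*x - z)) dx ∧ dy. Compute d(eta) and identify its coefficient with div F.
d(eta) = (6*x - y - 3*z) dx ∧ dy ∧ dz; div F = 6*x - y - 3*z

For a 2-form in R^3 of the form above, applying d gives a 3-form with coefficient ∂P/∂x + ∂Q/∂y + ∂R/∂z:
  ∂P/∂x = 3*y
  ∂Q/∂y = -4*y + z
  ∂R/∂z = 6*x - 4*z
Sum = 6*x - y - 3*z, which is exactly div F.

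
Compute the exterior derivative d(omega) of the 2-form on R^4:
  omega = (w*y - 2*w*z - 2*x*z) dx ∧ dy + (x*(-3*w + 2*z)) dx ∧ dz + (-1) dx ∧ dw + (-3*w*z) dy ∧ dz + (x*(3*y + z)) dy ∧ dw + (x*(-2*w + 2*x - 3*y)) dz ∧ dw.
d(omega) = (-2*w - 2*x) dx ∧ dy ∧ dz + (4*y - z) dx ∧ dy ∧ dw + (-2*w + x - 3*y) dx ∧ dz ∧ dw + (-4*x - 3*z) dy ∧ dz ∧ dw

For a 2-form omega = sum_{i<j} g_{ij} dx_i ∧ dx_j, the exterior derivative is
  d(omega) = sum_{i<j} d(g_{ij}) ∧ dx_i ∧ dx_j = sum_{i<j, k} (∂g_{ij}/∂x_k) dx_k ∧ dx_i ∧ dx_j.
Expand each term, using dx_k ∧ dx_i ∧ dx_j = sgn(permutation) dx_{(a)} ∧ dx_{(b)} ∧ dx_{(c)} with (a < b < c) sorted:
  d(w*y - 2*w*z - 2*x*z) includes (∂/∂z)(w*y - 2*w*z - 2*x*z) dz = (-2*w - 2*x) dz, which multiplied by dx ∧ dy gives (-2*w - 2*x) dx ∧ dy ∧ dz
  d(w*y - 2*w*z - 2*x*z) includes (∂/∂w)(w*y - 2*w*z - 2*x*z) dw = (y - 2*z) dw, which multiplied by dx ∧ dy gives (y - 2*z) dx ∧ dy ∧ dw
  d(x*(-3*w + 2*z)) includes (∂/∂w)(x*(-3*w + 2*z)) dw = (-3*x) dw, which multiplied by dx ∧ dz gives (-3*x) dx ∧ dz ∧ dw
  d(-3*w*z) includes (∂/∂w)(-3*w*z) dw = (-3*z) dw, which multiplied by dy ∧ dz gives (-3*z) dy ∧ dz ∧ dw
  d(x*(3*y + z)) includes (∂/∂x)(x*(3*y + z)) dx = (3*y + z) dx, which multiplied by dy ∧ dw gives (3*y + z) dx ∧ dy ∧ dw
  d(x*(3*y + z)) includes (∂/∂z)(x*(3*y + z)) dz = (x) dz, which multiplied by dy ∧ dw gives (-x) dy ∧ dz ∧ dw
  d(x*(-2*w + 2*x - 3*y)) includes (∂/∂x)(x*(-2*w + 2*x - 3*y)) dx = (-2*w + 4*x - 3*y) dx, which multiplied by dz ∧ dw gives (-2*w + 4*x - 3*y) dx ∧ dz ∧ dw
  d(x*(-2*w + 2*x - 3*y)) includes (∂/∂y)(x*(-2*w + 2*x - 3*y)) dy = (-3*x) dy, which multiplied by dz ∧ dw gives (-3*x) dy ∧ dz ∧ dw
Collecting like 3-forms: d(omega) = (-2*w - 2*x) dx ∧ dy ∧ dz + (4*y - z) dx ∧ dy ∧ dw + (-2*w + x - 3*y) dx ∧ dz ∧ dw + (-4*x - 3*z) dy ∧ dz ∧ dw.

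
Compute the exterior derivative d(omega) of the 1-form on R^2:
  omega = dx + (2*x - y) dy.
d(omega) = (2) dx ∧ dy

For a 1-form omega = sum_i f_i dx_i, the exterior derivative is
  d(omega) = sum_{i < j} (∂f_j/∂x_i - ∂f_i/∂x_j) dx_i ∧ dx_j.
  coefficient of dx ∧ dy: ∂f_2/∂x - ∂f_1/∂y = ∂(2*x - y)/∂x - ∂(1)/∂y = 2
Assembling: d(omega) = (2) dx ∧ dy.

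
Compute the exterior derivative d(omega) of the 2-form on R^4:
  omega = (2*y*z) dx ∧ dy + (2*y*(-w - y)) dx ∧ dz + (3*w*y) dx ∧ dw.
d(omega) = (2*w + 6*y) dx ∧ dy ∧ dz + (-2*y) dx ∧ dz ∧ dw + (-3*w) dx ∧ dy ∧ dw

For a 2-form omega = sum_{i<j} g_{ij} dx_i ∧ dx_j, the exterior derivative is
  d(omega) = sum_{i<j} d(g_{ij}) ∧ dx_i ∧ dx_j = sum_{i<j, k} (∂g_{ij}/∂x_k) dx_k ∧ dx_i ∧ dx_j.
Expand each term, using dx_k ∧ dx_i ∧ dx_j = sgn(permutation) dx_{(a)} ∧ dx_{(b)} ∧ dx_{(c)} with (a < b < c) sorted:
  d(2*y*z) includes (∂/∂z)(2*y*z) dz = (2*y) dz, which multiplied by dx ∧ dy gives (2*y) dx ∧ dy ∧ dz
  d(2*y*(-w - y)) includes (∂/∂y)(2*y*(-w - y)) dy = (-2*w - 4*y) dy, which multiplied by dx ∧ dz gives (2*w + 4*y) dx ∧ dy ∧ dz
  d(2*y*(-w - y)) includes (∂/∂w)(2*y*(-w - y)) dw = (-2*y) dw, which multiplied by dx ∧ dz gives (-2*y) dx ∧ dz ∧ dw
  d(3*w*y) includes (∂/∂y)(3*w*y) dy = (3*w) dy, which multiplied by dx ∧ dw gives (-3*w) dx ∧ dy ∧ dw
Collecting like 3-forms: d(omega) = (2*w + 6*y) dx ∧ dy ∧ dz + (-2*y) dx ∧ dz ∧ dw + (-3*w) dx ∧ dy ∧ dw.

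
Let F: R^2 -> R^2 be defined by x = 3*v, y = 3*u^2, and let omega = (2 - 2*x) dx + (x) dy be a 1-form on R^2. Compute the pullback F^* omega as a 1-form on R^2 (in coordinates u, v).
F^* omega = (18*u*v) du + (6 - 18*v) dv

Using F^*(f dg) = (f ∘ F) d(g ∘ F), substitute each coordinate x_i by F_i(u, v) in f_i, and replace dx_i by d F_i = (∂F_i/∂u) du + (∂F_i/∂v) dv.
  For the x component: f_1(F) = 2 - 6*v; d F_1 = (0) du + (3) dv
  For the y component: f_2(F) = 3*v; d F_2 = (6*u) du + (0) dv
Combining and collecting du, dv coefficients:
  coeff of du: 18*u*v
  coeff of dv: 6 - 18*v
F^* omega = (18*u*v) du + (6 - 18*v) dv.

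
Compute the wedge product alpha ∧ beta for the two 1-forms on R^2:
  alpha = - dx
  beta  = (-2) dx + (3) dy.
alpha ∧ beta = (-3) dx ∧ dy

Distribute the wedge, using dx_i ∧ dx_j = -dx_j ∧ dx_i and dx_i ∧ dx_i = 0. For each pair (i, j) with i < j, the coefficient of dx_i ∧ dx_j in alpha ∧ beta is (alpha_i * beta_j - alpha_j * beta_i). Collecting: alpha ∧ beta = (-3) dx ∧ dy.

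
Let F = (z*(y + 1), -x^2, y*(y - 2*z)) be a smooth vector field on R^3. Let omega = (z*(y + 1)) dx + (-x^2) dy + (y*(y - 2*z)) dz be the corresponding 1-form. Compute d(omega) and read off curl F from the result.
d(omega) = (2*y - 2*z) dy ∧ dz + (y + 1) dz ∧ dx + (-2*x - z) dx ∧ dy; curl F = (2*y - 2*z, y + 1, -2*x - z)

d omega = sum_{i<j} (∂f_j/∂x_i - ∂f_i/∂x_j) dx_i ∧ dx_j. Under the identification (dy ∧ dz, dz ∧ dx, dx ∧ dy) ↔ (e_x, e_y, e_z), the coefficients are exactly the components of curl F. Compute:
  ∂R/∂y - ∂Q/∂z = (2*y - 2*z) - (0) = 2*y - 2*z
  ∂P/∂z - ∂R/∂x = (y + 1) - (0) = y + 1
  ∂Q/∂x - ∂P/∂y = (-2*x) - (z) = -2*x - z.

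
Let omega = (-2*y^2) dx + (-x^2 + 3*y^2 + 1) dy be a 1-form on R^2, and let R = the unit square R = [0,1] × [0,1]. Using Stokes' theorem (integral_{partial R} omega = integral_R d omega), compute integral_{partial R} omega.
integral_(partial R) omega = 1

Stokes: integral_partial_R omega = integral_R d omega with d omega = (∂Q/∂x - ∂P/∂y) dx ∧ dy.
  ∂Q/∂x = -2*x
  ∂P/∂y = -4*y
  integrand = ∂Q/∂x - ∂P/∂y = -2*x + 4*y.
Integrating over R: integral_0^1 integral_0^1 (-2*x + 4*y) dx dy = 1.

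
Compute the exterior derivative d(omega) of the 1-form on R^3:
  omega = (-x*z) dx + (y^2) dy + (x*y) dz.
d(omega) = (x + y) dx ∧ dz + (x) dy ∧ dz

For a 1-form omega = sum_i f_i dx_i, the exterior derivative is
  d(omega) = sum_{i < j} (∂f_j/∂x_i - ∂f_i/∂x_j) dx_i ∧ dx_j.
  coefficient of dx ∧ dz: ∂f_3/∂x - ∂f_1/∂z = ∂(x*y)/∂x - ∂(-x*z)/∂z = x + y
  coefficient of dy ∧ dz: ∂f_3/∂y - ∂f_2/∂z = ∂(x*y)/∂y - ∂(y^2)/∂z = x
Assembling: d(omega) = (x + y) dx ∧ dz + (x) dy ∧ dz.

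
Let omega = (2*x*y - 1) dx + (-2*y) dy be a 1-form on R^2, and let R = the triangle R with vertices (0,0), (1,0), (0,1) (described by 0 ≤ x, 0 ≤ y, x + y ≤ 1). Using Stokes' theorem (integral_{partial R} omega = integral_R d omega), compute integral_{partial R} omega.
integral_(partial R) omega = -1/3

Stokes: integral_partial_R omega = integral_R d omega with d omega = (∂Q/∂x - ∂P/∂y) dx ∧ dy.
  ∂Q/∂x = 0
  ∂P/∂y = 2*x
  integrand = ∂Q/∂x - ∂P/∂y = -2*x.
Integrating over R: integral_0^1 integral_0^{1-x} (-2*x) dy dx = -1/3.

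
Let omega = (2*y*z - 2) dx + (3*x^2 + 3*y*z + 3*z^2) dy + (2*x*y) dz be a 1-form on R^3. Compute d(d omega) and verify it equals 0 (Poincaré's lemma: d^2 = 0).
d(d omega) = 0

Step 1: d omega = sum_{i<j} (∂f_j/∂x_i - ∂f_i/∂x_j) dx_i ∧ dx_j:
  coeff of dx ∧ dy: 6*x - 2*z
  coeff of dx ∧ dz: 0
  coeff of dy ∧ dz: 2*x - 3*y - 6*z
Step 2: Apply d again to each 2-form coefficient. The only possible 3-form in R^3 is dx ∧ dy ∧ dz, with coefficient
  ∂(coeff of dy∧dz)/∂x - ∂(coeff of dx∧dz)/∂y + ∂(coeff of dx∧dy)/∂z
  = ∂/∂x (2*x - 3*y - 6*z) - ∂/∂y (0) + ∂/∂z (6*x - 2*z).
Each of these terms simplifies to sums of mixed partials that cancel in pairs. The result is 0 (by equality of mixed partials for smooth functions — Schwarz / Clairaut).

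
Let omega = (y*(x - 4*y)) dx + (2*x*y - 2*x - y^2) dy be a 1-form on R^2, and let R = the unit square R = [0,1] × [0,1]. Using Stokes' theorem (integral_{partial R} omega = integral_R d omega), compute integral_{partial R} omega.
integral_(partial R) omega = 5/2

Stokes: integral_partial_R omega = integral_R d omega with d omega = (∂Q/∂x - ∂P/∂y) dx ∧ dy.
  ∂Q/∂x = 2*y - 2
  ∂P/∂y = x - 8*y
  integrand = ∂Q/∂x - ∂P/∂y = -x + 10*y - 2.
Integrating over R: integral_0^1 integral_0^1 (-x + 10*y - 2) dx dy = 5/2.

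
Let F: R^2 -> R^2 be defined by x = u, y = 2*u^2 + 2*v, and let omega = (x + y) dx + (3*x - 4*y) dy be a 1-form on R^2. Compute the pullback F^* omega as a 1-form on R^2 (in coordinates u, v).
F^* omega = (-32*u^3 + 14*u^2 - 32*u*v + u + 2*v) du + (-16*u^2 + 6*u - 16*v) dv

Using F^*(f dg) = (f ∘ F) d(g ∘ F), substitute each coordinate x_i by F_i(u, v) in f_i, and replace dx_i by d F_i = (∂F_i/∂u) du + (∂F_i/∂v) dv.
  For the x component: f_1(F) = 2*u^2 + u + 2*v; d F_1 = (1) du + (0) dv
  For the y component: f_2(F) = -8*u^2 + 3*u - 8*v; d F_2 = (4*u) du + (2) dv
Combining and collecting du, dv coefficients:
  coeff of du: -32*u^3 + 14*u^2 - 32*u*v + u + 2*v
  coeff of dv: -16*u^2 + 6*u - 16*v
F^* omega = (-32*u^3 + 14*u^2 - 32*u*v + u + 2*v) du + (-16*u^2 + 6*u - 16*v) dv.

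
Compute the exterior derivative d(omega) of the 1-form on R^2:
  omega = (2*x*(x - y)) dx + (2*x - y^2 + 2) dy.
d(omega) = (2*x + 2) dx ∧ dy

For a 1-form omega = sum_i f_i dx_i, the exterior derivative is
  d(omega) = sum_{i < j} (∂f_j/∂x_i - ∂f_i/∂x_j) dx_i ∧ dx_j.
  coefficient of dx ∧ dy: ∂f_2/∂x - ∂f_1/∂y = ∂(2*x - y^2 + 2)/∂x - ∂(2*x*(x - y))/∂y = 2*x + 2
Assembling: d(omega) = (2*x + 2) dx ∧ dy.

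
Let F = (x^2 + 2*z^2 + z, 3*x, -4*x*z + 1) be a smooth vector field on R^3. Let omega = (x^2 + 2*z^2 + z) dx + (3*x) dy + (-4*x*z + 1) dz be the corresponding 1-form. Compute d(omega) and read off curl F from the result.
d(omega) = (0) dy ∧ dz + (8*z + 1) dz ∧ dx + (3) dx ∧ dy; curl F = (0, 8*z + 1, 3)

d omega = sum_{i<j} (∂f_j/∂x_i - ∂f_i/∂x_j) dx_i ∧ dx_j. Under the identification (dy ∧ dz, dz ∧ dx, dx ∧ dy) ↔ (e_x, e_y, e_z), the coefficients are exactly the components of curl F. Compute:
  ∂R/∂y - ∂Q/∂z = (0) - (0) = 0
  ∂P/∂z - ∂R/∂x = (4*z + 1) - (-4*z) = 8*z + 1
  ∂Q/∂x - ∂P/∂y = (3) - (0) = 3.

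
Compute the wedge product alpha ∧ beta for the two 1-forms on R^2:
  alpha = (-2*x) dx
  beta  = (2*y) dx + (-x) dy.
alpha ∧ beta = (2*x^2) dx ∧ dy

Distribute the wedge, using dx_i ∧ dx_j = -dx_j ∧ dx_i and dx_i ∧ dx_i = 0. For each pair (i, j) with i < j, the coefficient of dx_i ∧ dx_j in alpha ∧ beta is (alpha_i * beta_j - alpha_j * beta_i). Collecting: alpha ∧ beta = (2*x^2) dx ∧ dy.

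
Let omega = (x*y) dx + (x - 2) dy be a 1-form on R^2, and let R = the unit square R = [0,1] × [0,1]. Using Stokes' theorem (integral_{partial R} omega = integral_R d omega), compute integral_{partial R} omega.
integral_(partial R) omega = 1/2

Stokes: integral_partial_R omega = integral_R d omega with d omega = (∂Q/∂x - ∂P/∂y) dx ∧ dy.
  ∂Q/∂x = 1
  ∂P/∂y = x
  integrand = ∂Q/∂x - ∂P/∂y = 1 - x.
Integrating over R: integral_0^1 integral_0^1 (1 - x) dx dy = 1/2.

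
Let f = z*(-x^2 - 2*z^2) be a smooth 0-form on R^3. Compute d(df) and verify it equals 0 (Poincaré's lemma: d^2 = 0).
d(df) = 0

Step 1: df = sum_i (∂f/∂x_i) dx_i = (-2*x*z) dx + (0) dy + (-x^2 - 6*z^2) dz.
Step 2: Apply d again. Using the 1-form formula, the coefficient of dx ∧ dy in d(df) is ∂^2 f/∂x ∂y - ∂^2 f/∂y ∂x = (0) - (0) = 0 (equality of mixed partials for smooth f).
Similarly for dx ∧ dz and dy ∧ dz — all coefficients vanish. So d(df) = 0.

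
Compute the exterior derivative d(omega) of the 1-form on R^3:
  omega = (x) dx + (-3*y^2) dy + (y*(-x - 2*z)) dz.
d(omega) = (-y) dx ∧ dz + (-x - 2*z) dy ∧ dz

For a 1-form omega = sum_i f_i dx_i, the exterior derivative is
  d(omega) = sum_{i < j} (∂f_j/∂x_i - ∂f_i/∂x_j) dx_i ∧ dx_j.
  coefficient of dx ∧ dz: ∂f_3/∂x - ∂f_1/∂z = ∂(y*(-x - 2*z))/∂x - ∂(x)/∂z = -y
  coefficient of dy ∧ dz: ∂f_3/∂y - ∂f_2/∂z = ∂(y*(-x - 2*z))/∂y - ∂(-3*y^2)/∂z = -x - 2*z
Assembling: d(omega) = (-y) dx ∧ dz + (-x - 2*z) dy ∧ dz.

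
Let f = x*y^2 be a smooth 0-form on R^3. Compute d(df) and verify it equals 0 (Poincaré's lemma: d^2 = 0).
d(df) = 0

Step 1: df = sum_i (∂f/∂x_i) dx_i = (y^2) dx + (2*x*y) dy + (0) dz.
Step 2: Apply d again. Using the 1-form formula, the coefficient of dx ∧ dy in d(df) is ∂^2 f/∂x ∂y - ∂^2 f/∂y ∂x = (2*y) - (2*y) = 0 (equality of mixed partials for smooth f).
Similarly for dx ∧ dz and dy ∧ dz — all coefficients vanish. So d(df) = 0.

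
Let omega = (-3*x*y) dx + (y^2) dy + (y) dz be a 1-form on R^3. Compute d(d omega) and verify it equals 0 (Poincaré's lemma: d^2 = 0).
d(d omega) = 0

Step 1: d omega = sum_{i<j} (∂f_j/∂x_i - ∂f_i/∂x_j) dx_i ∧ dx_j:
  coeff of dx ∧ dy: 3*x
  coeff of dx ∧ dz: 0
  coeff of dy ∧ dz: 1
Step 2: Apply d again to each 2-form coefficient. The only possible 3-form in R^3 is dx ∧ dy ∧ dz, with coefficient
  ∂(coeff of dy∧dz)/∂x - ∂(coeff of dx∧dz)/∂y + ∂(coeff of dx∧dy)/∂z
  = ∂/∂x (1) - ∂/∂y (0) + ∂/∂z (3*x).
Each of these terms simplifies to sums of mixed partials that cancel in pairs. The result is 0 (by equality of mixed partials for smooth functions — Schwarz / Clairaut).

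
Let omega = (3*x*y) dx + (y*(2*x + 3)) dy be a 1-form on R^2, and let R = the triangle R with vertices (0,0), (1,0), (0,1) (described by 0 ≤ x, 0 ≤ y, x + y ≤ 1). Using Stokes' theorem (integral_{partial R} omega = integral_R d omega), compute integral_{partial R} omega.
integral_(partial R) omega = -1/6

Stokes: integral_partial_R omega = integral_R d omega with d omega = (∂Q/∂x - ∂P/∂y) dx ∧ dy.
  ∂Q/∂x = 2*y
  ∂P/∂y = 3*x
  integrand = ∂Q/∂x - ∂P/∂y = -3*x + 2*y.
Integrating over R: integral_0^1 integral_0^{1-x} (-3*x + 2*y) dy dx = -1/6.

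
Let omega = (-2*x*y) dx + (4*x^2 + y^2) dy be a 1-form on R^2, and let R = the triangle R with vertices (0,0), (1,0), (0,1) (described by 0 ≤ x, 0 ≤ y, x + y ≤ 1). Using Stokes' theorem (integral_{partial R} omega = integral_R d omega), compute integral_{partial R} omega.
integral_(partial R) omega = 5/3

Stokes: integral_partial_R omega = integral_R d omega with d omega = (∂Q/∂x - ∂P/∂y) dx ∧ dy.
  ∂Q/∂x = 8*x
  ∂P/∂y = -2*x
  integrand = ∂Q/∂x - ∂P/∂y = 10*x.
Integrating over R: integral_0^1 integral_0^{1-x} (10*x) dy dx = 5/3.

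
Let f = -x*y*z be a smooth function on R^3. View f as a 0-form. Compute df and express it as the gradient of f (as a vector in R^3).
df = (-y*z) dx + (-x*z) dy + (-x*y) dz; grad f = (-y*z, -x*z, -x*y)

For a 0-form f, d f = (∂f/∂x) dx + (∂f/∂y) dy + (∂f/∂z) dz. The components of the vector representation are exactly the entries of grad f in Cartesian coordinates:
  ∂f/∂x = -y*z
  ∂f/∂y = -x*z
  ∂f/∂z = -x*y.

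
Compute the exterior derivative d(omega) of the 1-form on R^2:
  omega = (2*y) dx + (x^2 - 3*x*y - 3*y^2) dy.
d(omega) = (2*x - 3*y - 2) dx ∧ dy

For a 1-form omega = sum_i f_i dx_i, the exterior derivative is
  d(omega) = sum_{i < j} (∂f_j/∂x_i - ∂f_i/∂x_j) dx_i ∧ dx_j.
  coefficient of dx ∧ dy: ∂f_2/∂x - ∂f_1/∂y = ∂(x^2 - 3*x*y - 3*y^2)/∂x - ∂(2*y)/∂y = 2*x - 3*y - 2
Assembling: d(omega) = (2*x - 3*y - 2) dx ∧ dy.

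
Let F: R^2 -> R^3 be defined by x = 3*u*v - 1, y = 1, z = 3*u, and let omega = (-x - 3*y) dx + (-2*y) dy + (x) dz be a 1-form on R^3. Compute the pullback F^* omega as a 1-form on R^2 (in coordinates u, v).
F^* omega = (-9*u*v^2 + 9*u*v - 6*v - 3) du + (3*u*(-3*u*v - 2)) dv

Using F^*(f dg) = (f ∘ F) d(g ∘ F), substitute each coordinate x_i by F_i(u, v) in f_i, and replace dx_i by d F_i = (∂F_i/∂u) du + (∂F_i/∂v) dv.
  For the x component: f_1(F) = -3*u*v - 2; d F_1 = (3*v) du + (3*u) dv
  For the y component: f_2(F) = -2; d F_2 = (0) du + (0) dv
  For the z component: f_3(F) = 3*u*v - 1; d F_3 = (3) du + (0) dv
Combining and collecting du, dv coefficients:
  coeff of du: -9*u*v^2 + 9*u*v - 6*v - 3
  coeff of dv: 3*u*(-3*u*v - 2)
F^* omega = (-9*u*v^2 + 9*u*v - 6*v - 3) du + (3*u*(-3*u*v - 2)) dv.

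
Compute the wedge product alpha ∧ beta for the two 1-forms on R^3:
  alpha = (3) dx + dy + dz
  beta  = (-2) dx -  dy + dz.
alpha ∧ beta = (-1) dx ∧ dy + (5) dx ∧ dz + (2) dy ∧ dz

Distribute the wedge, using dx_i ∧ dx_j = -dx_j ∧ dx_i and dx_i ∧ dx_i = 0. For each pair (i, j) with i < j, the coefficient of dx_i ∧ dx_j in alpha ∧ beta is (alpha_i * beta_j - alpha_j * beta_i). Collecting: alpha ∧ beta = (-1) dx ∧ dy + (5) dx ∧ dz + (2) dy ∧ dz.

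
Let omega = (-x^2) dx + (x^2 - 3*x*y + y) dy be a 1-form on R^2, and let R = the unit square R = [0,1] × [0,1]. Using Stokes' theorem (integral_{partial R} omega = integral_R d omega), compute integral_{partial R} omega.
integral_(partial R) omega = -1/2

Stokes: integral_partial_R omega = integral_R d omega with d omega = (∂Q/∂x - ∂P/∂y) dx ∧ dy.
  ∂Q/∂x = 2*x - 3*y
  ∂P/∂y = 0
  integrand = ∂Q/∂x - ∂P/∂y = 2*x - 3*y.
Integrating over R: integral_0^1 integral_0^1 (2*x - 3*y) dx dy = -1/2.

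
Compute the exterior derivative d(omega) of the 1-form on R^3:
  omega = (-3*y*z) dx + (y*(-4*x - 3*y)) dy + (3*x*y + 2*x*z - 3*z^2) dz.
d(omega) = (-4*y + 3*z) dx ∧ dy + (6*y + 2*z) dx ∧ dz + (3*x) dy ∧ dz

For a 1-form omega = sum_i f_i dx_i, the exterior derivative is
  d(omega) = sum_{i < j} (∂f_j/∂x_i - ∂f_i/∂x_j) dx_i ∧ dx_j.
  coefficient of dx ∧ dy: ∂f_2/∂x - ∂f_1/∂y = ∂(y*(-4*x - 3*y))/∂x - ∂(-3*y*z)/∂y = -4*y + 3*z
  coefficient of dx ∧ dz: ∂f_3/∂x - ∂f_1/∂z = ∂(3*x*y + 2*x*z - 3*z^2)/∂x - ∂(-3*y*z)/∂z = 6*y + 2*z
  coefficient of dy ∧ dz: ∂f_3/∂y - ∂f_2/∂z = ∂(3*x*y + 2*x*z - 3*z^2)/∂y - ∂(y*(-4*x - 3*y))/∂z = 3*x
Assembling: d(omega) = (-4*y + 3*z) dx ∧ dy + (6*y + 2*z) dx ∧ dz + (3*x) dy ∧ dz.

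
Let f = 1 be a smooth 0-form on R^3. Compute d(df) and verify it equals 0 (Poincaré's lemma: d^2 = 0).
d(df) = 0

Step 1: df = sum_i (∂f/∂x_i) dx_i = (0) dx + (0) dy + (0) dz.
Step 2: Apply d again. Using the 1-form formula, the coefficient of dx ∧ dy in d(df) is ∂^2 f/∂x ∂y - ∂^2 f/∂y ∂x = (0) - (0) = 0 (equality of mixed partials for smooth f).
Similarly for dx ∧ dz and dy ∧ dz — all coefficients vanish. So d(df) = 0.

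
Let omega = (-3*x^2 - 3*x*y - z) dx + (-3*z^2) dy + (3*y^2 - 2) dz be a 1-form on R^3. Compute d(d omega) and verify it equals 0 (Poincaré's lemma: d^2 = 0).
d(d omega) = 0

Step 1: d omega = sum_{i<j} (∂f_j/∂x_i - ∂f_i/∂x_j) dx_i ∧ dx_j:
  coeff of dx ∧ dy: 3*x
  coeff of dx ∧ dz: 1
  coeff of dy ∧ dz: 6*y + 6*z
Step 2: Apply d again to each 2-form coefficient. The only possible 3-form in R^3 is dx ∧ dy ∧ dz, with coefficient
  ∂(coeff of dy∧dz)/∂x - ∂(coeff of dx∧dz)/∂y + ∂(coeff of dx∧dy)/∂z
  = ∂/∂x (6*y + 6*z) - ∂/∂y (1) + ∂/∂z (3*x).
Each of these terms simplifies to sums of mixed partials that cancel in pairs. The result is 0 (by equality of mixed partials for smooth functions — Schwarz / Clairaut).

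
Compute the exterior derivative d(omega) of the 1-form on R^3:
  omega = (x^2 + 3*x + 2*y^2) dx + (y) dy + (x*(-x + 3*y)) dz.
d(omega) = (-4*y) dx ∧ dy + (-2*x + 3*y) dx ∧ dz + (3*x) dy ∧ dz

For a 1-form omega = sum_i f_i dx_i, the exterior derivative is
  d(omega) = sum_{i < j} (∂f_j/∂x_i - ∂f_i/∂x_j) dx_i ∧ dx_j.
  coefficient of dx ∧ dy: ∂f_2/∂x - ∂f_1/∂y = ∂(y)/∂x - ∂(x^2 + 3*x + 2*y^2)/∂y = -4*y
  coefficient of dx ∧ dz: ∂f_3/∂x - ∂f_1/∂z = ∂(x*(-x + 3*y))/∂x - ∂(x^2 + 3*x + 2*y^2)/∂z = -2*x + 3*y
  coefficient of dy ∧ dz: ∂f_3/∂y - ∂f_2/∂z = ∂(x*(-x + 3*y))/∂y - ∂(y)/∂z = 3*x
Assembling: d(omega) = (-4*y) dx ∧ dy + (-2*x + 3*y) dx ∧ dz + (3*x) dy ∧ dz.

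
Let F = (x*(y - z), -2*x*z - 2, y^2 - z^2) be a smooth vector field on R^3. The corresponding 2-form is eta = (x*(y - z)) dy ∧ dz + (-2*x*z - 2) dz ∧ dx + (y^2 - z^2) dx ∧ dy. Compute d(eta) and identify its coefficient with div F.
d(eta) = (y - 3*z) dx ∧ dy ∧ dz; div F = y - 3*z

For a 2-form in R^3 of the form above, applying d gives a 3-form with coefficient ∂P/∂x + ∂Q/∂y + ∂R/∂z:
  ∂P/∂x = y - z
  ∂Q/∂y = 0
  ∂R/∂z = -2*z
Sum = y - 3*z, which is exactly div F.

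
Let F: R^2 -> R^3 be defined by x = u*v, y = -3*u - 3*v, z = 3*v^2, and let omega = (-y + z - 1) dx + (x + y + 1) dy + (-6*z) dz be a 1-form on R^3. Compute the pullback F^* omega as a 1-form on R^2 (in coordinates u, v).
F^* omega = (9*u + 3*v^3 + 3*v^2 + 8*v - 3) du + (3*u^2 + 3*u*v^2 + 8*u - 108*v^3 + 9*v - 3) dv

Using F^*(f dg) = (f ∘ F) d(g ∘ F), substitute each coordinate x_i by F_i(u, v) in f_i, and replace dx_i by d F_i = (∂F_i/∂u) du + (∂F_i/∂v) dv.
  For the x component: f_1(F) = 3*u + 3*v^2 + 3*v - 1; d F_1 = (v) du + (u) dv
  For the y component: f_2(F) = u*v - 3*u - 3*v + 1; d F_2 = (-3) du + (-3) dv
  For the z component: f_3(F) = -18*v^2; d F_3 = (0) du + (6*v) dv
Combining and collecting du, dv coefficients:
  coeff of du: 9*u + 3*v^3 + 3*v^2 + 8*v - 3
  coeff of dv: 3*u^2 + 3*u*v^2 + 8*u - 108*v^3 + 9*v - 3
F^* omega = (9*u + 3*v^3 + 3*v^2 + 8*v - 3) du + (3*u^2 + 3*u*v^2 + 8*u - 108*v^3 + 9*v - 3) dv.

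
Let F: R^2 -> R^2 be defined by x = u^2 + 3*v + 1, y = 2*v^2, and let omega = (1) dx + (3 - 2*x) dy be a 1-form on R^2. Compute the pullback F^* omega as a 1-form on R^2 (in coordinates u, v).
F^* omega = (2*u) du + (-8*u^2*v - 24*v^2 + 4*v + 3) dv

Using F^*(f dg) = (f ∘ F) d(g ∘ F), substitute each coordinate x_i by F_i(u, v) in f_i, and replace dx_i by d F_i = (∂F_i/∂u) du + (∂F_i/∂v) dv.
  For the x component: f_1(F) = 1; d F_1 = (2*u) du + (3) dv
  For the y component: f_2(F) = -2*u^2 - 6*v + 1; d F_2 = (0) du + (4*v) dv
Combining and collecting du, dv coefficients:
  coeff of du: 2*u
  coeff of dv: -8*u^2*v - 24*v^2 + 4*v + 3
F^* omega = (2*u) du + (-8*u^2*v - 24*v^2 + 4*v + 3) dv.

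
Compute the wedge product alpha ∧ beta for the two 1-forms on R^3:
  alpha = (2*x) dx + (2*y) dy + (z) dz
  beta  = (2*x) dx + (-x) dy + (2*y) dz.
alpha ∧ beta = (-2*x*(x + 2*y)) dx ∧ dy + (2*x*(2*y - z)) dx ∧ dz + (x*z + 4*y^2) dy ∧ dz

Distribute the wedge, using dx_i ∧ dx_j = -dx_j ∧ dx_i and dx_i ∧ dx_i = 0. For each pair (i, j) with i < j, the coefficient of dx_i ∧ dx_j in alpha ∧ beta is (alpha_i * beta_j - alpha_j * beta_i). Collecting: alpha ∧ beta = (-2*x*(x + 2*y)) dx ∧ dy + (2*x*(2*y - z)) dx ∧ dz + (x*z + 4*y^2) dy ∧ dz.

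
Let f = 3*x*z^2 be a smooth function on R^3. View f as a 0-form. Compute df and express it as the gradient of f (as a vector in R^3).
df = (3*z^2) dx + (0) dy + (6*x*z) dz; grad f = (3*z^2, 0, 6*x*z)

For a 0-form f, d f = (∂f/∂x) dx + (∂f/∂y) dy + (∂f/∂z) dz. The components of the vector representation are exactly the entries of grad f in Cartesian coordinates:
  ∂f/∂x = 3*z^2
  ∂f/∂y = 0
  ∂f/∂z = 6*x*z.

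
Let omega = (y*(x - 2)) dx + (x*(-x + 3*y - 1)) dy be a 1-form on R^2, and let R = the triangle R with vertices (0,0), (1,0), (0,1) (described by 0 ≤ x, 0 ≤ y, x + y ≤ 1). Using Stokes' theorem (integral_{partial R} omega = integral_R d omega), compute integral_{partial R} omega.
integral_(partial R) omega = 1/2

Stokes: integral_partial_R omega = integral_R d omega with d omega = (∂Q/∂x - ∂P/∂y) dx ∧ dy.
  ∂Q/∂x = -2*x + 3*y - 1
  ∂P/∂y = x - 2
  integrand = ∂Q/∂x - ∂P/∂y = -3*x + 3*y + 1.
Integrating over R: integral_0^1 integral_0^{1-x} (-3*x + 3*y + 1) dy dx = 1/2.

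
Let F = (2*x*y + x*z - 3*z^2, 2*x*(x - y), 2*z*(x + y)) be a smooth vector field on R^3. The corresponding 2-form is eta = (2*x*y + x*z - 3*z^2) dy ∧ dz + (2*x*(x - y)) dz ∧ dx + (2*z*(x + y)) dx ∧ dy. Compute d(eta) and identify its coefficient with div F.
d(eta) = (4*y + z) dx ∧ dy ∧ dz; div F = 4*y + z

For a 2-form in R^3 of the form above, applying d gives a 3-form with coefficient ∂P/∂x + ∂Q/∂y + ∂R/∂z:
  ∂P/∂x = 2*y + z
  ∂Q/∂y = -2*x
  ∂R/∂z = 2*x + 2*y
Sum = 4*y + z, which is exactly div F.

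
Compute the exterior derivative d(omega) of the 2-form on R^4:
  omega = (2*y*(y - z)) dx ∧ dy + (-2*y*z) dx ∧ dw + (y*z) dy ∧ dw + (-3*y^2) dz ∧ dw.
d(omega) = (-2*y) dx ∧ dy ∧ dz + (2*z) dx ∧ dy ∧ dw + (2*y) dx ∧ dz ∧ dw + (-7*y) dy ∧ dz ∧ dw

For a 2-form omega = sum_{i<j} g_{ij} dx_i ∧ dx_j, the exterior derivative is
  d(omega) = sum_{i<j} d(g_{ij}) ∧ dx_i ∧ dx_j = sum_{i<j, k} (∂g_{ij}/∂x_k) dx_k ∧ dx_i ∧ dx_j.
Expand each term, using dx_k ∧ dx_i ∧ dx_j = sgn(permutation) dx_{(a)} ∧ dx_{(b)} ∧ dx_{(c)} with (a < b < c) sorted:
  d(2*y*(y - z)) includes (∂/∂z)(2*y*(y - z)) dz = (-2*y) dz, which multiplied by dx ∧ dy gives (-2*y) dx ∧ dy ∧ dz
  d(-2*y*z) includes (∂/∂y)(-2*y*z) dy = (-2*z) dy, which multiplied by dx ∧ dw gives (2*z) dx ∧ dy ∧ dw
  d(-2*y*z) includes (∂/∂z)(-2*y*z) dz = (-2*y) dz, which multiplied by dx ∧ dw gives (2*y) dx ∧ dz ∧ dw
  d(y*z) includes (∂/∂z)(y*z) dz = (y) dz, which multiplied by dy ∧ dw gives (-y) dy ∧ dz ∧ dw
  d(-3*y^2) includes (∂/∂y)(-3*y^2) dy = (-6*y) dy, which multiplied by dz ∧ dw gives (-6*y) dy ∧ dz ∧ dw
Collecting like 3-forms: d(omega) = (-2*y) dx ∧ dy ∧ dz + (2*z) dx ∧ dy ∧ dw + (2*y) dx ∧ dz ∧ dw + (-7*y) dy ∧ dz ∧ dw.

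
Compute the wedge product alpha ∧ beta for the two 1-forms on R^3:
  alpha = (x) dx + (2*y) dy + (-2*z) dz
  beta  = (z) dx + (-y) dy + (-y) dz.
alpha ∧ beta = (-y*(x + 2*z)) dx ∧ dy + (-x*y + 2*z^2) dx ∧ dz + (-2*y*(y + z)) dy ∧ dz

Distribute the wedge, using dx_i ∧ dx_j = -dx_j ∧ dx_i and dx_i ∧ dx_i = 0. For each pair (i, j) with i < j, the coefficient of dx_i ∧ dx_j in alpha ∧ beta is (alpha_i * beta_j - alpha_j * beta_i). Collecting: alpha ∧ beta = (-y*(x + 2*z)) dx ∧ dy + (-x*y + 2*z^2) dx ∧ dz + (-2*y*(y + z)) dy ∧ dz.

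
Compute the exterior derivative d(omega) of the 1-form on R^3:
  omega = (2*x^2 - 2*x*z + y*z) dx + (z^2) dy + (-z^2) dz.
d(omega) = (-z) dx ∧ dy + (2*x - y) dx ∧ dz + (-2*z) dy ∧ dz

For a 1-form omega = sum_i f_i dx_i, the exterior derivative is
  d(omega) = sum_{i < j} (∂f_j/∂x_i - ∂f_i/∂x_j) dx_i ∧ dx_j.
  coefficient of dx ∧ dy: ∂f_2/∂x - ∂f_1/∂y = ∂(z^2)/∂x - ∂(2*x^2 - 2*x*z + y*z)/∂y = -z
  coefficient of dx ∧ dz: ∂f_3/∂x - ∂f_1/∂z = ∂(-z^2)/∂x - ∂(2*x^2 - 2*x*z + y*z)/∂z = 2*x - y
  coefficient of dy ∧ dz: ∂f_3/∂y - ∂f_2/∂z = ∂(-z^2)/∂y - ∂(z^2)/∂z = -2*z
Assembling: d(omega) = (-z) dx ∧ dy + (2*x - y) dx ∧ dz + (-2*z) dy ∧ dz.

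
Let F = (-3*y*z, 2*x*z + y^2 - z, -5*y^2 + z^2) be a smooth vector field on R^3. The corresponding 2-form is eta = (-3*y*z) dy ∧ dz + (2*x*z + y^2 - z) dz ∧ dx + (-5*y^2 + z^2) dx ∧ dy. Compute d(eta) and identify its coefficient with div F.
d(eta) = (2*y + 2*z) dx ∧ dy ∧ dz; div F = 2*y + 2*z

For a 2-form in R^3 of the form above, applying d gives a 3-form with coefficient ∂P/∂x + ∂Q/∂y + ∂R/∂z:
  ∂P/∂x = 0
  ∂Q/∂y = 2*y
  ∂R/∂z = 2*z
Sum = 2*y + 2*z, which is exactly div F.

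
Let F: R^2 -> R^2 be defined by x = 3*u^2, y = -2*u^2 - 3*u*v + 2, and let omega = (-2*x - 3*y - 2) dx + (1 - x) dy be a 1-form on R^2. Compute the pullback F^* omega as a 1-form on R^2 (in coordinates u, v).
F^* omega = (12*u^3 + 63*u^2*v - 52*u - 3*v) du + (9*u^3 - 3*u) dv

Using F^*(f dg) = (f ∘ F) d(g ∘ F), substitute each coordinate x_i by F_i(u, v) in f_i, and replace dx_i by d F_i = (∂F_i/∂u) du + (∂F_i/∂v) dv.
  For the x component: f_1(F) = 9*u*v - 8; d F_1 = (6*u) du + (0) dv
  For the y component: f_2(F) = 1 - 3*u^2; d F_2 = (-4*u - 3*v) du + (-3*u) dv
Combining and collecting du, dv coefficients:
  coeff of du: 12*u^3 + 63*u^2*v - 52*u - 3*v
  coeff of dv: 9*u^3 - 3*u
F^* omega = (12*u^3 + 63*u^2*v - 52*u - 3*v) du + (9*u^3 - 3*u) dv.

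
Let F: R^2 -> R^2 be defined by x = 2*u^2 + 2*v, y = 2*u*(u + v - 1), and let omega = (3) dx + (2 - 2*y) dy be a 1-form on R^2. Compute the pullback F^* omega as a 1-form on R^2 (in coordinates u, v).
F^* omega = (-16*u^3 - 24*u^2*v + 24*u^2 - 8*u*v^2 + 16*u*v + 12*u + 4*v - 4) du + (-8*u^3 - 8*u^2*v + 8*u^2 + 4*u + 6) dv

Using F^*(f dg) = (f ∘ F) d(g ∘ F), substitute each coordinate x_i by F_i(u, v) in f_i, and replace dx_i by d F_i = (∂F_i/∂u) du + (∂F_i/∂v) dv.
  For the x component: f_1(F) = 3; d F_1 = (4*u) du + (2) dv
  For the y component: f_2(F) = -4*u^2 - 4*u*v + 4*u + 2; d F_2 = (4*u + 2*v - 2) du + (2*u) dv
Combining and collecting du, dv coefficients:
  coeff of du: -16*u^3 - 24*u^2*v + 24*u^2 - 8*u*v^2 + 16*u*v + 12*u + 4*v - 4
  coeff of dv: -8*u^3 - 8*u^2*v + 8*u^2 + 4*u + 6
F^* omega = (-16*u^3 - 24*u^2*v + 24*u^2 - 8*u*v^2 + 16*u*v + 12*u + 4*v - 4) du + (-8*u^3 - 8*u^2*v + 8*u^2 + 4*u + 6) dv.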